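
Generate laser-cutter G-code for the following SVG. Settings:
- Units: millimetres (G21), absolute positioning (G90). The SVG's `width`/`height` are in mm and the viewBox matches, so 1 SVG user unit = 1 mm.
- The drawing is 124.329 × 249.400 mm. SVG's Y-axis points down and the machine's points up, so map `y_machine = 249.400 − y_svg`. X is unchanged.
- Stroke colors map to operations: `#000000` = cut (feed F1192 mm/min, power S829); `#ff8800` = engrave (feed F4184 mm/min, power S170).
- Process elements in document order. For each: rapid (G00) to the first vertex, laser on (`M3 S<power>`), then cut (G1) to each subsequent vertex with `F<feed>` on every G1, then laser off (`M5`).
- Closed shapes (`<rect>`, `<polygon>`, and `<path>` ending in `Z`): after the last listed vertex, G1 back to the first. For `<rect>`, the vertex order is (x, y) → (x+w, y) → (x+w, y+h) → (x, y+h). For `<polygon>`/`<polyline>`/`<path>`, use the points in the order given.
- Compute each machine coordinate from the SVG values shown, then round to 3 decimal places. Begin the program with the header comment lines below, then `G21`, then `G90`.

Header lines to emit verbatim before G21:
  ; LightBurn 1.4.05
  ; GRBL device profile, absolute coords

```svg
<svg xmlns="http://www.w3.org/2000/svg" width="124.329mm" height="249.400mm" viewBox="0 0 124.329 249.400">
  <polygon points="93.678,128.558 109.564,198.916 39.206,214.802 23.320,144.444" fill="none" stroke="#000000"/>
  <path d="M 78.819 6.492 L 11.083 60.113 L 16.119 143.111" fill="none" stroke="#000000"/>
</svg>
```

1 u = 1 mm; y_m = 249.400 − y.

[1] `<polygon>` regular polygon, #000000→cut S829 F1192: (93.678,120.842) → (109.564,50.484) → (39.206,34.598) → (23.320,104.956) → (93.678,120.842) (closed)

[2] `<path>` open polyline, #000000→cut S829 F1192: (78.819,242.908) → (11.083,189.287) → (16.119,106.289)

; LightBurn 1.4.05
; GRBL device profile, absolute coords
G21
G90
G00 X93.678 Y120.842
M3 S829
G1 X109.564 Y50.484 F1192
G1 X39.206 Y34.598 F1192
G1 X23.320 Y104.956 F1192
G1 X93.678 Y120.842 F1192
M5
G00 X78.819 Y242.908
M3 S829
G1 X11.083 Y189.287 F1192
G1 X16.119 Y106.289 F1192
M5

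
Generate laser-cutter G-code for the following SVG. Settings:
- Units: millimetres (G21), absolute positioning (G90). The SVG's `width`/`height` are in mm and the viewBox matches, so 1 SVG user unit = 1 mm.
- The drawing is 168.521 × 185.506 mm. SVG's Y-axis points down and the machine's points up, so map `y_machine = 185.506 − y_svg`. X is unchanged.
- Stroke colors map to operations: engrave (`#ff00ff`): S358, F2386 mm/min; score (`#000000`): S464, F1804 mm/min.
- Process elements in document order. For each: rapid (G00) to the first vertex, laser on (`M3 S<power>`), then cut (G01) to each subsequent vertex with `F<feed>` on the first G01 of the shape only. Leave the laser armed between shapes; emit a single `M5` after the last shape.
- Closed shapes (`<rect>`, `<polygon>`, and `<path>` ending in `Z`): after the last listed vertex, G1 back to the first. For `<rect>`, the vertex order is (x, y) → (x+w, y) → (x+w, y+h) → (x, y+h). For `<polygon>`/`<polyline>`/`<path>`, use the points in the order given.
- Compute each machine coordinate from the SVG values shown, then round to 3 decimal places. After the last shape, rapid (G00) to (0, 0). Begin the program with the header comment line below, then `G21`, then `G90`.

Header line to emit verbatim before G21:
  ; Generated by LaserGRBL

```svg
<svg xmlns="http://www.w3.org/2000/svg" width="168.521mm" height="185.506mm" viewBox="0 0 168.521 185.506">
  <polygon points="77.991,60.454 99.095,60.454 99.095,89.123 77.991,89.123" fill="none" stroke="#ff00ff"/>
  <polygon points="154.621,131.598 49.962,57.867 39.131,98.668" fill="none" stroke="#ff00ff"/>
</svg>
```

Since the viewBox matches the mm dimensions, user units are millimetres directly. The only transform is the Y-flip y_m = 185.506 − y_svg.

Shape 1 is a rectangle drawn with `<polygon>`. Its stroke #ff00ff means engrave at S358, F2386. After flipping Y the toolpath is (77.991,125.052) → (99.095,125.052) → (99.095,96.383) → (77.991,96.383) → (77.991,125.052), returning to the start.

Shape 2 is a closed polygon drawn with `<polygon>`. Its stroke #ff00ff means engrave at S358, F2386. After flipping Y the toolpath is (154.621,53.908) → (49.962,127.639) → (39.131,86.838) → (154.621,53.908), returning to the start.

; Generated by LaserGRBL
G21
G90
G00 X77.991 Y125.052
M3 S358
G01 X99.095 Y125.052 F2386
G01 X99.095 Y96.383
G01 X77.991 Y96.383
G01 X77.991 Y125.052
G00 X154.621 Y53.908
M3 S358
G01 X49.962 Y127.639 F2386
G01 X39.131 Y86.838
G01 X154.621 Y53.908
M5
G00 X0.000 Y0.000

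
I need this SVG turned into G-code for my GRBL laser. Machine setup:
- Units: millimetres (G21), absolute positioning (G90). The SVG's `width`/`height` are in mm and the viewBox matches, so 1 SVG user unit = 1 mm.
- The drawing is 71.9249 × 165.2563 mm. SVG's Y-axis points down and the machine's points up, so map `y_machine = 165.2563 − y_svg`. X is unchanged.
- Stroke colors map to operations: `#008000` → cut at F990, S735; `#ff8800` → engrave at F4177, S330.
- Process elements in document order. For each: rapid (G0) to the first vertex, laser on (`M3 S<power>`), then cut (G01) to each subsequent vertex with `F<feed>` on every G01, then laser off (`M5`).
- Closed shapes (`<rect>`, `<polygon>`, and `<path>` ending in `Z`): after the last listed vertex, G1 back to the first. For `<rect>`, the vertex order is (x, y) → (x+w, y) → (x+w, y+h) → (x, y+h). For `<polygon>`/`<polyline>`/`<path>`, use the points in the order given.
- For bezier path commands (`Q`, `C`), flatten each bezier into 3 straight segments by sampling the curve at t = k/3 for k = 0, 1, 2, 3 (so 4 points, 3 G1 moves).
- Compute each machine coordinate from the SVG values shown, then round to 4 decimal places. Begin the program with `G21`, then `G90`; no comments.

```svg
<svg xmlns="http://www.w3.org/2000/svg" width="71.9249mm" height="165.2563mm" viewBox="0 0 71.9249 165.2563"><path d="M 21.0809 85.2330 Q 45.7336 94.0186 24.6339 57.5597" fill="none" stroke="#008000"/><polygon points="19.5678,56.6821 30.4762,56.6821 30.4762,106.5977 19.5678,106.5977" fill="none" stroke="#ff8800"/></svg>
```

viewBox `0 0 71.9249 165.2563` with mm width/height → 1 unit = 1 mm. Flip: y_m = 165.2563 − y_svg.

**Shape 1** — `<path>` quadratic bezier, stroke `#008000` → cut (S735, F990). Control points (SVG): P0=(21.0809,85.2330), P1=(45.7336,94.0186), P2=(24.6339,57.5597); sampled at t=k/3. Machine vertices: (21.0809,80.0233) → (32.4324,79.1934) → (33.6168,88.4178) → (24.6339,107.6966). Open path.

**Shape 2** — `<polygon>` rectangle, stroke `#ff8800` → engrave (S330, F4177). Machine vertices: (19.5678,108.5742) → (30.4762,108.5742) → (30.4762,58.6586) → (19.5678,58.6586) → (19.5678,108.5742). Closed: final G1 returns to the first vertex.

G21
G90
G0 X21.0809 Y80.0233
M3 S735
G01 X32.4324 Y79.1934 F990
G01 X33.6168 Y88.4178 F990
G01 X24.6339 Y107.6966 F990
M5
G0 X19.5678 Y108.5742
M3 S330
G01 X30.4762 Y108.5742 F4177
G01 X30.4762 Y58.6586 F4177
G01 X19.5678 Y58.6586 F4177
G01 X19.5678 Y108.5742 F4177
M5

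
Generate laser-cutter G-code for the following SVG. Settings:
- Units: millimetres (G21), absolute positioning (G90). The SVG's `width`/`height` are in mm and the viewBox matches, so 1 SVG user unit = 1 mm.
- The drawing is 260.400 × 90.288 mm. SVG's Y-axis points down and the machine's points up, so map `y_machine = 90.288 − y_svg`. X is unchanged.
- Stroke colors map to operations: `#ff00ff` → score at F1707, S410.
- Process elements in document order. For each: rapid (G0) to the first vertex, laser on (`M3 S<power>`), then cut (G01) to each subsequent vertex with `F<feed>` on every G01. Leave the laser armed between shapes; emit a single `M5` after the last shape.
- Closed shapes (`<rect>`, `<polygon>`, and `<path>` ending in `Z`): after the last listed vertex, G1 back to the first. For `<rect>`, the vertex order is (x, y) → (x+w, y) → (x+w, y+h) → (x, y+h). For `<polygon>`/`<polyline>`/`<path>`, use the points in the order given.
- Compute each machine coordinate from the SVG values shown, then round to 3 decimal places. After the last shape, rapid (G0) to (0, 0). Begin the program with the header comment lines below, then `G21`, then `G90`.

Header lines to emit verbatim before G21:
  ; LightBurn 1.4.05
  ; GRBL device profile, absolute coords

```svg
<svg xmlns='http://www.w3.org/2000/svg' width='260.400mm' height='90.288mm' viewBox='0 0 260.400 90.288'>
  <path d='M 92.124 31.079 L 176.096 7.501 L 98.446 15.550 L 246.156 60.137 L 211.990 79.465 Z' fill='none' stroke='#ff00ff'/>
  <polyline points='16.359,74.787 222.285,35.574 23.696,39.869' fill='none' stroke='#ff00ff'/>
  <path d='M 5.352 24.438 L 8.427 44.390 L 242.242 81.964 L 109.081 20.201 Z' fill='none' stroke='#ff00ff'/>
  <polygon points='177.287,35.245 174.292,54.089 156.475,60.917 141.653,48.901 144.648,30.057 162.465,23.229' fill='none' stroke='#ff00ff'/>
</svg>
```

1 u = 1 mm; y_m = 90.288 − y.

[1] `<path>` closed polygon, #ff00ff→score S410 F1707: (92.124,59.209) → (176.096,82.787) → (98.446,74.738) → (246.156,30.151) → (211.990,10.823) → (92.124,59.209) (closed)

[2] `<polyline>` open polyline, #ff00ff→score S410 F1707: (16.359,15.501) → (222.285,54.714) → (23.696,50.419)

[3] `<path>` closed polygon, #ff00ff→score S410 F1707: (5.352,65.850) → (8.427,45.898) → (242.242,8.324) → (109.081,70.087) → (5.352,65.850) (closed)

[4] `<polygon>` regular polygon, #ff00ff→score S410 F1707: (177.287,55.043) → (174.292,36.199) → (156.475,29.371) → (141.653,41.387) → (144.648,60.231) → (162.465,67.059) → (177.287,55.043) (closed)

; LightBurn 1.4.05
; GRBL device profile, absolute coords
G21
G90
G0 X92.124 Y59.209
M3 S410
G01 X176.096 Y82.787 F1707
G01 X98.446 Y74.738 F1707
G01 X246.156 Y30.151 F1707
G01 X211.990 Y10.823 F1707
G01 X92.124 Y59.209 F1707
G0 X16.359 Y15.501
M3 S410
G01 X222.285 Y54.714 F1707
G01 X23.696 Y50.419 F1707
G0 X5.352 Y65.850
M3 S410
G01 X8.427 Y45.898 F1707
G01 X242.242 Y8.324 F1707
G01 X109.081 Y70.087 F1707
G01 X5.352 Y65.850 F1707
G0 X177.287 Y55.043
M3 S410
G01 X174.292 Y36.199 F1707
G01 X156.475 Y29.371 F1707
G01 X141.653 Y41.387 F1707
G01 X144.648 Y60.231 F1707
G01 X162.465 Y67.059 F1707
G01 X177.287 Y55.043 F1707
M5
G0 X0.000 Y0.000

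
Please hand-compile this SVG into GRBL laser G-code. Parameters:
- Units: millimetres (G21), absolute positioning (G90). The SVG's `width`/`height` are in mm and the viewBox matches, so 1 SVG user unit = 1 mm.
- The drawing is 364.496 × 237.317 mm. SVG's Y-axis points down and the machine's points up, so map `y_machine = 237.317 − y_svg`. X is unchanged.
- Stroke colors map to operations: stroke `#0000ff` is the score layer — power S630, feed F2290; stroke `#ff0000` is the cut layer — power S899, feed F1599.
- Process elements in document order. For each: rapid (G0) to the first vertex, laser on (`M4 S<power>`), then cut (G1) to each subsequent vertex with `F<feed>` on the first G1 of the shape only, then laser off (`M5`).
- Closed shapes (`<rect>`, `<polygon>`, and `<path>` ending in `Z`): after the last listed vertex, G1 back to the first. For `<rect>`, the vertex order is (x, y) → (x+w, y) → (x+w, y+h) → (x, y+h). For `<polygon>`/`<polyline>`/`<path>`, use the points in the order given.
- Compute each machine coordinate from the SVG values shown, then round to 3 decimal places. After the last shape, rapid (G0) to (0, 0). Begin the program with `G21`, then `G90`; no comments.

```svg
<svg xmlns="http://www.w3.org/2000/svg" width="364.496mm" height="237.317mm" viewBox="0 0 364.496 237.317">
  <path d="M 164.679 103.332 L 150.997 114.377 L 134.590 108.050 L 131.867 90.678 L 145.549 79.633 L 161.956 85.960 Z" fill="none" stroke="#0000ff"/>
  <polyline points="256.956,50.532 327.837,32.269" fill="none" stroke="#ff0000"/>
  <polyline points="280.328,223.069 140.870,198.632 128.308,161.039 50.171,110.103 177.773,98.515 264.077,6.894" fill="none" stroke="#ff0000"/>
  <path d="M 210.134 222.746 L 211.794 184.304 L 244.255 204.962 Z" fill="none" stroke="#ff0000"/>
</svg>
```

Since the viewBox matches the mm dimensions, user units are millimetres directly. The only transform is the Y-flip y_m = 237.317 − y_svg.

Shape 1 is a regular polygon drawn with `<path>`. Its stroke #0000ff means score at S630, F2290. After flipping Y the toolpath is (164.679,133.985) → (150.997,122.940) → (134.590,129.267) → (131.867,146.639) → (145.549,157.684) → (161.956,151.357) → (164.679,133.985), returning to the start.

Shape 2 is a line segment drawn with `<polyline>`. Its stroke #ff0000 means cut at S899, F1599. After flipping Y the toolpath is (256.956,186.785) → (327.837,205.048).

Shape 3 is a open polyline drawn with `<polyline>`. Its stroke #ff0000 means cut at S899, F1599. After flipping Y the toolpath is (280.328,14.248) → (140.870,38.685) → (128.308,76.278) → (50.171,127.214) → (177.773,138.802) → (264.077,230.423).

Shape 4 is a regular polygon drawn with `<path>`. Its stroke #ff0000 means cut at S899, F1599. After flipping Y the toolpath is (210.134,14.571) → (211.794,53.013) → (244.255,32.355) → (210.134,14.571), returning to the start.

G21
G90
G0 X164.679 Y133.985
M4 S630
G1 X150.997 Y122.940 F2290
G1 X134.590 Y129.267
G1 X131.867 Y146.639
G1 X145.549 Y157.684
G1 X161.956 Y151.357
G1 X164.679 Y133.985
M5
G0 X256.956 Y186.785
M4 S899
G1 X327.837 Y205.048 F1599
M5
G0 X280.328 Y14.248
M4 S899
G1 X140.870 Y38.685 F1599
G1 X128.308 Y76.278
G1 X50.171 Y127.214
G1 X177.773 Y138.802
G1 X264.077 Y230.423
M5
G0 X210.134 Y14.571
M4 S899
G1 X211.794 Y53.013 F1599
G1 X244.255 Y32.355
G1 X210.134 Y14.571
M5
G0 X0.000 Y0.000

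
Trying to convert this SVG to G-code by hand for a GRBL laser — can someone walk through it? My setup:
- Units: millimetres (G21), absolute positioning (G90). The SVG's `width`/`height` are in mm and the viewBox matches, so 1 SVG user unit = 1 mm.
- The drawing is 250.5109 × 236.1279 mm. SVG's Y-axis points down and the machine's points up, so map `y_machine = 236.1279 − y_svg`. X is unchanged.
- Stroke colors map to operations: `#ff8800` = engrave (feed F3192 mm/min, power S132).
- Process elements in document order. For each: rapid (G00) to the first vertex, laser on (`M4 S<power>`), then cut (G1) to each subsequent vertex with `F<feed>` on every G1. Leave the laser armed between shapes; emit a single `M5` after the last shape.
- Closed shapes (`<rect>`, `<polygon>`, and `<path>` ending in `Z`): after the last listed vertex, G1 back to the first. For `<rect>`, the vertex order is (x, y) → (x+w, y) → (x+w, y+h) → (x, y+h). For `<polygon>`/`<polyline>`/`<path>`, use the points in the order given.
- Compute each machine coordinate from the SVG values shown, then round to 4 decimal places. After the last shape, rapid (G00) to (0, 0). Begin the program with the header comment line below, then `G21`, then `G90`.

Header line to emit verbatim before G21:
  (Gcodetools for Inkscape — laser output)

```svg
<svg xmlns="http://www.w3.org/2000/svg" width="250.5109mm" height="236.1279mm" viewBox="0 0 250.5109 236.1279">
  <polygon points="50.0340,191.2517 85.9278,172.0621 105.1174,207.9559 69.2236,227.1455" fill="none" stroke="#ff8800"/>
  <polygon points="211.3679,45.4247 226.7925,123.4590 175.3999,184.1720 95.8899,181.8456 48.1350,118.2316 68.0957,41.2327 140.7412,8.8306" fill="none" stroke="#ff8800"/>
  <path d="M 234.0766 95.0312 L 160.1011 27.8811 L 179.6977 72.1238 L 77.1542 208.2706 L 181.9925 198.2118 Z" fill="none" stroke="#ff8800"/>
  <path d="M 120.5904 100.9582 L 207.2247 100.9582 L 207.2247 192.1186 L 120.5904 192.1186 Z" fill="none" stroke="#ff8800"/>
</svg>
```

viewBox `0 0 250.5109 236.1279` with mm width/height → 1 unit = 1 mm. Flip: y_m = 236.1279 − y_svg.

**Shape 1** — `<polygon>` regular polygon, stroke `#ff8800` → engrave (S132, F3192). Machine vertices: (50.0340,44.8762) → (85.9278,64.0658) → (105.1174,28.1720) → (69.2236,8.9824) → (50.0340,44.8762). Closed: final G1 returns to the first vertex.

**Shape 2** — `<polygon>` regular polygon, stroke `#ff8800` → engrave (S132, F3192). Machine vertices: (211.3679,190.7032) → (226.7925,112.6689) → (175.3999,51.9559) → (95.8899,54.2823) → (48.1350,117.8963) → (68.0957,194.8952) → (140.7412,227.2973) → (211.3679,190.7032). Closed: final G1 returns to the first vertex.

**Shape 3** — `<path>` closed polygon, stroke `#ff8800` → engrave (S132, F3192). Machine vertices: (234.0766,141.0967) → (160.1011,208.2468) → (179.6977,164.0041) → (77.1542,27.8573) → (181.9925,37.9161) → (234.0766,141.0967). Closed: final G1 returns to the first vertex.

**Shape 4** — `<path>` rectangle, stroke `#ff8800` → engrave (S132, F3192). Machine vertices: (120.5904,135.1697) → (207.2247,135.1697) → (207.2247,44.0093) → (120.5904,44.0093) → (120.5904,135.1697). Closed: final G1 returns to the first vertex.

(Gcodetools for Inkscape — laser output)
G21
G90
G00 X50.0340 Y44.8762
M4 S132
G1 X85.9278 Y64.0658 F3192
G1 X105.1174 Y28.1720 F3192
G1 X69.2236 Y8.9824 F3192
G1 X50.0340 Y44.8762 F3192
G00 X211.3679 Y190.7032
M4 S132
G1 X226.7925 Y112.6689 F3192
G1 X175.3999 Y51.9559 F3192
G1 X95.8899 Y54.2823 F3192
G1 X48.1350 Y117.8963 F3192
G1 X68.0957 Y194.8952 F3192
G1 X140.7412 Y227.2973 F3192
G1 X211.3679 Y190.7032 F3192
G00 X234.0766 Y141.0967
M4 S132
G1 X160.1011 Y208.2468 F3192
G1 X179.6977 Y164.0041 F3192
G1 X77.1542 Y27.8573 F3192
G1 X181.9925 Y37.9161 F3192
G1 X234.0766 Y141.0967 F3192
G00 X120.5904 Y135.1697
M4 S132
G1 X207.2247 Y135.1697 F3192
G1 X207.2247 Y44.0093 F3192
G1 X120.5904 Y44.0093 F3192
G1 X120.5904 Y135.1697 F3192
M5
G00 X0.0000 Y0.0000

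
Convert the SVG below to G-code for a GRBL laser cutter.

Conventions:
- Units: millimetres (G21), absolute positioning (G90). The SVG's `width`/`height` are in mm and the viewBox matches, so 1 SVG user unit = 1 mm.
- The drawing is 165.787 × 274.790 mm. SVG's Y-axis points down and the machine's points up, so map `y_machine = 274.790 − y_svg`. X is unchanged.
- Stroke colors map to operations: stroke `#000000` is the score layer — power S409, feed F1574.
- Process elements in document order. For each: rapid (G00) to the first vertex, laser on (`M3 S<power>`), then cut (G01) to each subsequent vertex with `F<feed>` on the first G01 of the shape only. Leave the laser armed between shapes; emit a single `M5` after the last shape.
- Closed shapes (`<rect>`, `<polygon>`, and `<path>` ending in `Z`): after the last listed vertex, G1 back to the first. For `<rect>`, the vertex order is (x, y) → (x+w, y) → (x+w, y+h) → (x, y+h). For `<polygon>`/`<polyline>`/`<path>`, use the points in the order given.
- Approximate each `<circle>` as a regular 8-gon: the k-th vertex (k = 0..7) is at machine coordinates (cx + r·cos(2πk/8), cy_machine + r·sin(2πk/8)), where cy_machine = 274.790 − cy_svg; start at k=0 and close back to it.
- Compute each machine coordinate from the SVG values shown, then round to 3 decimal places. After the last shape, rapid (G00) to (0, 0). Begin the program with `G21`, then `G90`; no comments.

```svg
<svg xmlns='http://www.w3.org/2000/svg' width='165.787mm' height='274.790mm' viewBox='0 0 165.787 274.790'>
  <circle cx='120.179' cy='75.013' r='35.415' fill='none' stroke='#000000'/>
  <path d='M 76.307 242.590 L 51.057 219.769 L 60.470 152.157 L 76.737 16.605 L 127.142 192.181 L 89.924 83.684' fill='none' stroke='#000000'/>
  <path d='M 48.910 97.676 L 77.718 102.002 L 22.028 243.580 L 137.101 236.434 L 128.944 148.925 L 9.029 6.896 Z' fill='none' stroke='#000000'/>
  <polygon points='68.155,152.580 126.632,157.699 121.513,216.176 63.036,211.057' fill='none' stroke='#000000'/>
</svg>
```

viewBox `0 0 165.787 274.790` with mm width/height → 1 unit = 1 mm. Flip: y_m = 274.790 − y_svg.

**Shape 1** — `<circle>` circle, stroke `#000000` → score (S409, F1574). Machine vertices: (155.594,199.777) → (145.221,224.819) → (120.179,235.192) → (95.137,224.819) → (84.764,199.777) → (95.137,174.735) → (120.179,164.362) → (145.221,174.735) → (155.594,199.777). Closed: final G1 returns to the first vertex.

**Shape 2** — `<path>` open polyline, stroke `#000000` → score (S409, F1574). Machine vertices: (76.307,32.200) → (51.057,55.021) → (60.470,122.633) → (76.737,258.185) → (127.142,82.609) → (89.924,191.106). Open path.

**Shape 3** — `<path>` closed polygon, stroke `#000000` → score (S409, F1574). Machine vertices: (48.910,177.114) → (77.718,172.788) → (22.028,31.210) → (137.101,38.356) → (128.944,125.865) → (9.029,267.894) → (48.910,177.114). Closed: final G1 returns to the first vertex.

**Shape 4** — `<polygon>` regular polygon, stroke `#000000` → score (S409, F1574). Machine vertices: (68.155,122.210) → (126.632,117.091) → (121.513,58.614) → (63.036,63.733) → (68.155,122.210). Closed: final G1 returns to the first vertex.

G21
G90
G00 X155.594 Y199.777
M3 S409
G01 X145.221 Y224.819 F1574
G01 X120.179 Y235.192
G01 X95.137 Y224.819
G01 X84.764 Y199.777
G01 X95.137 Y174.735
G01 X120.179 Y164.362
G01 X145.221 Y174.735
G01 X155.594 Y199.777
G00 X76.307 Y32.200
M3 S409
G01 X51.057 Y55.021 F1574
G01 X60.470 Y122.633
G01 X76.737 Y258.185
G01 X127.142 Y82.609
G01 X89.924 Y191.106
G00 X48.910 Y177.114
M3 S409
G01 X77.718 Y172.788 F1574
G01 X22.028 Y31.210
G01 X137.101 Y38.356
G01 X128.944 Y125.865
G01 X9.029 Y267.894
G01 X48.910 Y177.114
G00 X68.155 Y122.210
M3 S409
G01 X126.632 Y117.091 F1574
G01 X121.513 Y58.614
G01 X63.036 Y63.733
G01 X68.155 Y122.210
M5
G00 X0.000 Y0.000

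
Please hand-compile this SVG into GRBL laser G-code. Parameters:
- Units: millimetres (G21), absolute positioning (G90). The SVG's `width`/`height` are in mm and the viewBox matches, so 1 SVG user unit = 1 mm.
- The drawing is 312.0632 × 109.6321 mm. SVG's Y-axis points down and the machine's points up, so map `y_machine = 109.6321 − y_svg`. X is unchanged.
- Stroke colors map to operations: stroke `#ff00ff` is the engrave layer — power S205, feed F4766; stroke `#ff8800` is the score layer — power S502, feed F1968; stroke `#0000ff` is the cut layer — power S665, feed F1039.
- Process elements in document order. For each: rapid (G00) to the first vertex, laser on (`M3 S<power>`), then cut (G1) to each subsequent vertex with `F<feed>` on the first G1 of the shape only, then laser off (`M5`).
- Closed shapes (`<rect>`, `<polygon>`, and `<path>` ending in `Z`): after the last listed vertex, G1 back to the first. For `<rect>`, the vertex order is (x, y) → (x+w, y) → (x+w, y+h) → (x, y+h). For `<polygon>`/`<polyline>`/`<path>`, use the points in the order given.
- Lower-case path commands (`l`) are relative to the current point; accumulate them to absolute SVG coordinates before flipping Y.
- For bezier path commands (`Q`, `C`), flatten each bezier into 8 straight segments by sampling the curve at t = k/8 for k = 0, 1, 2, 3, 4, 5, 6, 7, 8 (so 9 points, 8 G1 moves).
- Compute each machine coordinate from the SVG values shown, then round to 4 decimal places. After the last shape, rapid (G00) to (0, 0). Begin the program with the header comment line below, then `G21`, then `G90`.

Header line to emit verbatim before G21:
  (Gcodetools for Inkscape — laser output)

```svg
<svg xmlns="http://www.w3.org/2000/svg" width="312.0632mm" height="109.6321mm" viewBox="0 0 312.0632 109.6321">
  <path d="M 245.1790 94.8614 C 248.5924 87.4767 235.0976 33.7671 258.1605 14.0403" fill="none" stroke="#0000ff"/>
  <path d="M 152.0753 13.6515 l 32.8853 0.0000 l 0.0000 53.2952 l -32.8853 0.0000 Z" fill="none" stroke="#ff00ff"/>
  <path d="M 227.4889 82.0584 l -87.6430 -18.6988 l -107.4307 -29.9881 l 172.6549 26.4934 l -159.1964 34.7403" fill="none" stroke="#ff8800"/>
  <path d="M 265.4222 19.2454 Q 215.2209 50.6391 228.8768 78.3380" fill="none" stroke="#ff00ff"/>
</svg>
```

Since the viewBox matches the mm dimensions, user units are millimetres directly. The only transform is the Y-flip y_m = 109.6321 − y_svg.

Shape 1 is a cubic bezier drawn with `<path>`. Its stroke #0000ff means cut at S665, F1039. After flipping Y the toolpath is (245.1790,14.7707) → (245.7709,19.5546) → (245.4042,27.7403) → (244.7054,38.3868) → (244.3012,50.5530) → (244.8180,63.2976) → (246.8825,75.6797) → (251.1211,86.7582) → (258.1605,95.5918).

Shape 2 is a rectangle drawn with `<path>`. Its stroke #ff00ff means engrave at S205, F4766. After flipping Y the toolpath is (152.0753,95.9806) → (184.9606,95.9806) → (184.9606,42.6854) → (152.0753,42.6854) → (152.0753,95.9806), returning to the start.

Shape 3 is a open polyline drawn with `<path>`. Its stroke #ff8800 means score at S502, F1968. After flipping Y the toolpath is (227.4889,27.5737) → (139.8459,46.2725) → (32.4152,76.2606) → (205.0701,49.7672) → (45.8737,15.0269).

Shape 4 is a quadratic bezier drawn with `<path>`. Its stroke #ff00ff means engrave at S205, F4766. After flipping Y the toolpath is (265.4222,90.3867) → (253.8696,82.5960) → (244.3126,74.9208) → (236.7511,67.3610) → (231.1852,59.9167) → (227.6148,52.5879) → (226.0399,45.3745) → (226.4606,38.2766) → (228.8768,31.2941).

(Gcodetools for Inkscape — laser output)
G21
G90
G00 X245.1790 Y14.7707
M3 S665
G1 X245.7709 Y19.5546 F1039
G1 X245.4042 Y27.7403
G1 X244.7054 Y38.3868
G1 X244.3012 Y50.5530
G1 X244.8180 Y63.2976
G1 X246.8825 Y75.6797
G1 X251.1211 Y86.7582
G1 X258.1605 Y95.5918
M5
G00 X152.0753 Y95.9806
M3 S205
G1 X184.9606 Y95.9806 F4766
G1 X184.9606 Y42.6854
G1 X152.0753 Y42.6854
G1 X152.0753 Y95.9806
M5
G00 X227.4889 Y27.5737
M3 S502
G1 X139.8459 Y46.2725 F1968
G1 X32.4152 Y76.2606
G1 X205.0701 Y49.7672
G1 X45.8737 Y15.0269
M5
G00 X265.4222 Y90.3867
M3 S205
G1 X253.8696 Y82.5960 F4766
G1 X244.3126 Y74.9208
G1 X236.7511 Y67.3610
G1 X231.1852 Y59.9167
G1 X227.6148 Y52.5879
G1 X226.0399 Y45.3745
G1 X226.4606 Y38.2766
G1 X228.8768 Y31.2941
M5
G00 X0.0000 Y0.0000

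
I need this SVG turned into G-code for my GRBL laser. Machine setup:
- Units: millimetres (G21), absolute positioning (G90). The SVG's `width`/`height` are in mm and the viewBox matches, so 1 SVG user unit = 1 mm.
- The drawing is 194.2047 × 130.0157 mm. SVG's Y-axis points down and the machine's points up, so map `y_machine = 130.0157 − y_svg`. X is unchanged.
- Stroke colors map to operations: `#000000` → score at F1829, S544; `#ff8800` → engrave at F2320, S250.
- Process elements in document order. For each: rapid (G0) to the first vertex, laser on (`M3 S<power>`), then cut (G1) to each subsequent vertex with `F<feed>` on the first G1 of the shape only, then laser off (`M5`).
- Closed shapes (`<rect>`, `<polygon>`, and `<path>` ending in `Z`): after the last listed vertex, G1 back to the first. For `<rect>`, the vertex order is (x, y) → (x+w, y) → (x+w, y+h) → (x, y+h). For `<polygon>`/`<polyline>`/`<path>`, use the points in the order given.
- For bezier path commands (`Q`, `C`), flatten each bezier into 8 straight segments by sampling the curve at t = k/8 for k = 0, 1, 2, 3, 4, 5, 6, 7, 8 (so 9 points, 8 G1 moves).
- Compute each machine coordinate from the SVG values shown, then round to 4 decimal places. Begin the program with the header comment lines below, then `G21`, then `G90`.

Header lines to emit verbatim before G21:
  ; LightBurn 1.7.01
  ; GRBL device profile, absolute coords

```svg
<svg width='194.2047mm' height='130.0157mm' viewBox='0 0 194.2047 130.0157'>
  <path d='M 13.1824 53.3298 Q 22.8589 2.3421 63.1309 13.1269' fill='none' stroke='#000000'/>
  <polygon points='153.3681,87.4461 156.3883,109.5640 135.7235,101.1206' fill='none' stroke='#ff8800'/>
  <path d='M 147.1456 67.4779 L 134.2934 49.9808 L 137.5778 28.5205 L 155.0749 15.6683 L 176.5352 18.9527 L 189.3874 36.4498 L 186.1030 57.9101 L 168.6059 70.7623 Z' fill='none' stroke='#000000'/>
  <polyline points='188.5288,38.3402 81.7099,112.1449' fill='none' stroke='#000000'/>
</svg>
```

viewBox `0 0 194.2047 130.0157` with mm width/height → 1 unit = 1 mm. Flip: y_m = 130.0157 − y_svg.

**Shape 1** — `<path>` quadratic bezier, stroke `#000000` → score (S544, F1829). Control points (SVG): P0=(13.1824,53.3298), P1=(22.8589,2.3421), P2=(63.1309,13.1269); sampled at t=k/8. Machine vertices: (13.1824,76.6859) → (16.0796,88.4676) → (19.9329,98.3190) → (24.7423,106.2399) → (30.5078,112.2305) → (37.2294,116.2906) → (44.9071,118.4204) → (53.5410,118.6198) → (63.1309,116.8888). Open path.

**Shape 2** — `<polygon>` regular polygon, stroke `#ff8800` → engrave (S250, F2320). Machine vertices: (153.3681,42.5696) → (156.3883,20.4517) → (135.7235,28.8951) → (153.3681,42.5696). Closed: final G1 returns to the first vertex.

**Shape 3** — `<path>` regular polygon, stroke `#000000` → score (S544, F1829). Machine vertices: (147.1456,62.5378) → (134.2934,80.0349) → (137.5778,101.4952) → (155.0749,114.3474) → (176.5352,111.0630) → (189.3874,93.5659) → (186.1030,72.1056) → (168.6059,59.2534) → (147.1456,62.5378). Closed: final G1 returns to the first vertex.

**Shape 4** — `<polyline>` line segment, stroke `#000000` → score (S544, F1829). Machine vertices: (188.5288,91.6755) → (81.7099,17.8708). Open path.

; LightBurn 1.7.01
; GRBL device profile, absolute coords
G21
G90
G0 X13.1824 Y76.6859
M3 S544
G1 X16.0796 Y88.4676 F1829
G1 X19.9329 Y98.3190
G1 X24.7423 Y106.2399
G1 X30.5078 Y112.2305
G1 X37.2294 Y116.2906
G1 X44.9071 Y118.4204
G1 X53.5410 Y118.6198
G1 X63.1309 Y116.8888
M5
G0 X153.3681 Y42.5696
M3 S250
G1 X156.3883 Y20.4517 F2320
G1 X135.7235 Y28.8951
G1 X153.3681 Y42.5696
M5
G0 X147.1456 Y62.5378
M3 S544
G1 X134.2934 Y80.0349 F1829
G1 X137.5778 Y101.4952
G1 X155.0749 Y114.3474
G1 X176.5352 Y111.0630
G1 X189.3874 Y93.5659
G1 X186.1030 Y72.1056
G1 X168.6059 Y59.2534
G1 X147.1456 Y62.5378
M5
G0 X188.5288 Y91.6755
M3 S544
G1 X81.7099 Y17.8708 F1829
M5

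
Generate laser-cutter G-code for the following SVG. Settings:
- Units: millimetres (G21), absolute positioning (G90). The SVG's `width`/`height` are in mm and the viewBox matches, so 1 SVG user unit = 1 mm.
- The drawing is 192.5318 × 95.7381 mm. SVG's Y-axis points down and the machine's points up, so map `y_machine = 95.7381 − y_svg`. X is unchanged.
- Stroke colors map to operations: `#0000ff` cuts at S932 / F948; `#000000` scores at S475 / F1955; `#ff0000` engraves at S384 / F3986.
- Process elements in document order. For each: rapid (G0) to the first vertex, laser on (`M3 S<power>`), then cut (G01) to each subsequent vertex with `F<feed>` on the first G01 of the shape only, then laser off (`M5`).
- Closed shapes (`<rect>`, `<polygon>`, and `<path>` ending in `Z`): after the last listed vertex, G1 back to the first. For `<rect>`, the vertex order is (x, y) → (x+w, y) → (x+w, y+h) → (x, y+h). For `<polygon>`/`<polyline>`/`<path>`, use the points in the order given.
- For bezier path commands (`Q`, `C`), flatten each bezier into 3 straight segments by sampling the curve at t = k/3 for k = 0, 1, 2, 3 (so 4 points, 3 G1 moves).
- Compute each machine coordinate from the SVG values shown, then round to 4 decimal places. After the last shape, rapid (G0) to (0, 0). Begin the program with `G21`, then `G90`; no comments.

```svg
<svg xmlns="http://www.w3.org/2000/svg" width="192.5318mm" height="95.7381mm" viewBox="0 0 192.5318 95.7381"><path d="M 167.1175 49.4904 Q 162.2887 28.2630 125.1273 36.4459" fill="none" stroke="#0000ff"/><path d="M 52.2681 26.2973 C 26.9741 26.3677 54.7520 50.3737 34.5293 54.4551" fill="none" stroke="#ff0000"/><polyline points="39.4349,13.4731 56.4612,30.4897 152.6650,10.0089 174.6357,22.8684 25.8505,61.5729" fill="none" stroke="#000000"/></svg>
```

G21
G90
G0 X167.1175 Y46.2477
M3 S932
G01 X160.3058 Y57.1315 F948
G01 X146.3091 Y61.4797
G01 X125.1273 Y59.2922
M5
G0 X52.2681 Y69.4408
M3 S384
G01 X40.9213 Y63.0163 F3986
G01 X42.4952 Y50.3815
G01 X34.5293 Y41.2830
M5
G0 X39.4349 Y82.2650
M3 S475
G01 X56.4612 Y65.2484 F1955
G01 X152.6650 Y85.7292
G01 X174.6357 Y72.8697
G01 X25.8505 Y34.1652
M5
G0 X0.0000 Y0.0000

1 u = 1 mm; y_m = 95.7381 − y.

[1] `<path>` quadratic bezier, #0000ff→cut S932 F948: (167.1175,46.2477) → (160.3058,57.1315) → (146.3091,61.4797) → (125.1273,59.2922)

[2] `<path>` cubic bezier, #ff0000→engrave S384 F3986: (52.2681,69.4408) → (40.9213,63.0163) → (42.4952,50.3815) → (34.5293,41.2830)

[3] `<polyline>` open polyline, #000000→score S475 F1955: (39.4349,82.2650) → (56.4612,65.2484) → (152.6650,85.7292) → (174.6357,72.8697) → (25.8505,34.1652)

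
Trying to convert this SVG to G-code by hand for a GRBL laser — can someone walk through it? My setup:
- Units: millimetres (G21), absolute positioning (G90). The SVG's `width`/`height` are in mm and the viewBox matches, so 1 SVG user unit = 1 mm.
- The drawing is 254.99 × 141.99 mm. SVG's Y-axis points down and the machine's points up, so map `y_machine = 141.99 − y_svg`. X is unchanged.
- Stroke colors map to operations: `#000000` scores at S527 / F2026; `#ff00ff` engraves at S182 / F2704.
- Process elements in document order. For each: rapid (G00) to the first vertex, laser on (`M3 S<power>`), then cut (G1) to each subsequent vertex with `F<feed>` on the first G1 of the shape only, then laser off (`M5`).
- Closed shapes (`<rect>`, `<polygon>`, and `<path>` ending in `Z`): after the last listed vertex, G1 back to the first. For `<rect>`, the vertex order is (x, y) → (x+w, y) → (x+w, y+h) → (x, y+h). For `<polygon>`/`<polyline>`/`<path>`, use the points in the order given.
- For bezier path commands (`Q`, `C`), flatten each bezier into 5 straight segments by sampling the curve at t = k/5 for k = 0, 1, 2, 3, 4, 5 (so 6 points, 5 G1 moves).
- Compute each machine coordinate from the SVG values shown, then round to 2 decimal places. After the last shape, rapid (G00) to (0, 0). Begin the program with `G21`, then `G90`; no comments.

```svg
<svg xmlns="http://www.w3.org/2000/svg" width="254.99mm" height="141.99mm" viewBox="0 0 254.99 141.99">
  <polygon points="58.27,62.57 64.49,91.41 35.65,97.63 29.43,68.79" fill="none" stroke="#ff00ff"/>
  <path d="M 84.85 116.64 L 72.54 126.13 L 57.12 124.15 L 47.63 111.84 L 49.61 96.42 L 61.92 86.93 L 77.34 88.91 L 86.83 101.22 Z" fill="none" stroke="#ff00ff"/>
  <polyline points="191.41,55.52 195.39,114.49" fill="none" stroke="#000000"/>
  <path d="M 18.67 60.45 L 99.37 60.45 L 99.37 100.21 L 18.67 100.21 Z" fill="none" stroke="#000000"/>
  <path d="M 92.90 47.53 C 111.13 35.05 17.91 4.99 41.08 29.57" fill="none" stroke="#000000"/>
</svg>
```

G21
G90
G00 X58.27 Y79.42
M3 S182
G1 X64.49 Y50.58 F2704
G1 X35.65 Y44.36
G1 X29.43 Y73.20
G1 X58.27 Y79.42
M5
G00 X84.85 Y25.35
M3 S182
G1 X72.54 Y15.86 F2704
G1 X57.12 Y17.84
G1 X47.63 Y30.15
G1 X49.61 Y45.57
G1 X61.92 Y55.06
G1 X77.34 Y53.08
G1 X86.83 Y40.77
G1 X84.85 Y25.35
M5
G00 X191.41 Y86.47
M3 S527
G1 X195.39 Y27.50 F2026
M5
G00 X18.67 Y81.54
M3 S527
G1 X99.37 Y81.54 F2026
G1 X99.37 Y41.78
G1 X18.67 Y41.78
G1 X18.67 Y81.54
M5
G00 X92.90 Y94.46
M3 S527
G1 X92.29 Y103.48 F2026
G1 X75.86 Y113.25
G1 X54.56 Y120.31
G1 X39.32 Y121.19
G1 X41.08 Y112.42
M5
G00 X0.00 Y0.00

Since the viewBox matches the mm dimensions, user units are millimetres directly. The only transform is the Y-flip y_m = 141.99 − y_svg.

Shape 1 is a regular polygon drawn with `<polygon>`. Its stroke #ff00ff means engrave at S182, F2704. After flipping Y the toolpath is (58.27,79.42) → (64.49,50.58) → (35.65,44.36) → (29.43,73.20) → (58.27,79.42), returning to the start.

Shape 2 is a regular polygon drawn with `<path>`. Its stroke #ff00ff means engrave at S182, F2704. After flipping Y the toolpath is (84.85,25.35) → (72.54,15.86) → (57.12,17.84) → (47.63,30.15) → (49.61,45.57) → (61.92,55.06) → (77.34,53.08) → (86.83,40.77) → (84.85,25.35), returning to the start.

Shape 3 is a line segment drawn with `<polyline>`. Its stroke #000000 means score at S527, F2026. After flipping Y the toolpath is (191.41,86.47) → (195.39,27.50).

Shape 4 is a rectangle drawn with `<path>`. Its stroke #000000 means score at S527, F2026. After flipping Y the toolpath is (18.67,81.54) → (99.37,81.54) → (99.37,41.78) → (18.67,41.78) → (18.67,81.54), returning to the start.

Shape 5 is a cubic bezier drawn with `<path>`. Its stroke #000000 means score at S527, F2026. After flipping Y the toolpath is (92.90,94.46) → (92.29,103.48) → (75.86,113.25) → (54.56,120.31) → (39.32,121.19) → (41.08,112.42).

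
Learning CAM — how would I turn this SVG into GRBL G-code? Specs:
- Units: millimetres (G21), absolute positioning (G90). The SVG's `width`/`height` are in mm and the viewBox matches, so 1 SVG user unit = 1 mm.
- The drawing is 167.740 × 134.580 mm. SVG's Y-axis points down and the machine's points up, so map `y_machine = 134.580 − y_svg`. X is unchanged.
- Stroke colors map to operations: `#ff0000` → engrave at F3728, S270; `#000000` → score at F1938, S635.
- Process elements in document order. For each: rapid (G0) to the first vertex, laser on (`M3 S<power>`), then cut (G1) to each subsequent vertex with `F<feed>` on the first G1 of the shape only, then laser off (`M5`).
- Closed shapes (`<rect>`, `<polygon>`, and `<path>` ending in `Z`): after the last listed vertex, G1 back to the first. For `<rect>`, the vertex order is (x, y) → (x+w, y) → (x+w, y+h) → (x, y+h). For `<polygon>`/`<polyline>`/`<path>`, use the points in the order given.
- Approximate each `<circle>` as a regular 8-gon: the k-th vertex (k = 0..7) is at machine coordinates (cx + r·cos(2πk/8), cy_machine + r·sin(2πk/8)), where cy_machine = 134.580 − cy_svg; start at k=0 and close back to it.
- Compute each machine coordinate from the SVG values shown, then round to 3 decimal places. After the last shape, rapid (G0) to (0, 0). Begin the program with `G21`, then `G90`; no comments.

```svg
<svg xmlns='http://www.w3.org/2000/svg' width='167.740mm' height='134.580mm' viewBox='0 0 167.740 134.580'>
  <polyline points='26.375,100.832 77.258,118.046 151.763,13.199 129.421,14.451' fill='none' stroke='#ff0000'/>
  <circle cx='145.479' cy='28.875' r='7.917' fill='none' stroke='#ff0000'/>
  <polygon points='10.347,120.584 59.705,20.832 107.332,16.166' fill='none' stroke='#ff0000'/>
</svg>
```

G21
G90
G0 X26.375 Y33.748
M3 S270
G1 X77.258 Y16.534 F3728
G1 X151.763 Y121.381
G1 X129.421 Y120.129
M5
G0 X153.396 Y105.705
M3 S270
G1 X151.077 Y111.303 F3728
G1 X145.479 Y113.622
G1 X139.881 Y111.303
G1 X137.562 Y105.705
G1 X139.881 Y100.107
G1 X145.479 Y97.788
G1 X151.077 Y100.107
G1 X153.396 Y105.705
M5
G0 X10.347 Y13.996
M3 S270
G1 X59.705 Y113.748 F3728
G1 X107.332 Y118.414
G1 X10.347 Y13.996
M5
G0 X0.000 Y0.000

1 u = 1 mm; y_m = 134.580 − y.

[1] `<polyline>` open polyline, #ff0000→engrave S270 F3728: (26.375,33.748) → (77.258,16.534) → (151.763,121.381) → (129.421,120.129)

[2] `<circle>` circle, #ff0000→engrave S270 F3728: (153.396,105.705) → (151.077,111.303) → (145.479,113.622) → (139.881,111.303) → (137.562,105.705) → (139.881,100.107) → (145.479,97.788) → (151.077,100.107) → (153.396,105.705) (closed)

[3] `<polygon>` closed polygon, #ff0000→engrave S270 F3728: (10.347,13.996) → (59.705,113.748) → (107.332,118.414) → (10.347,13.996) (closed)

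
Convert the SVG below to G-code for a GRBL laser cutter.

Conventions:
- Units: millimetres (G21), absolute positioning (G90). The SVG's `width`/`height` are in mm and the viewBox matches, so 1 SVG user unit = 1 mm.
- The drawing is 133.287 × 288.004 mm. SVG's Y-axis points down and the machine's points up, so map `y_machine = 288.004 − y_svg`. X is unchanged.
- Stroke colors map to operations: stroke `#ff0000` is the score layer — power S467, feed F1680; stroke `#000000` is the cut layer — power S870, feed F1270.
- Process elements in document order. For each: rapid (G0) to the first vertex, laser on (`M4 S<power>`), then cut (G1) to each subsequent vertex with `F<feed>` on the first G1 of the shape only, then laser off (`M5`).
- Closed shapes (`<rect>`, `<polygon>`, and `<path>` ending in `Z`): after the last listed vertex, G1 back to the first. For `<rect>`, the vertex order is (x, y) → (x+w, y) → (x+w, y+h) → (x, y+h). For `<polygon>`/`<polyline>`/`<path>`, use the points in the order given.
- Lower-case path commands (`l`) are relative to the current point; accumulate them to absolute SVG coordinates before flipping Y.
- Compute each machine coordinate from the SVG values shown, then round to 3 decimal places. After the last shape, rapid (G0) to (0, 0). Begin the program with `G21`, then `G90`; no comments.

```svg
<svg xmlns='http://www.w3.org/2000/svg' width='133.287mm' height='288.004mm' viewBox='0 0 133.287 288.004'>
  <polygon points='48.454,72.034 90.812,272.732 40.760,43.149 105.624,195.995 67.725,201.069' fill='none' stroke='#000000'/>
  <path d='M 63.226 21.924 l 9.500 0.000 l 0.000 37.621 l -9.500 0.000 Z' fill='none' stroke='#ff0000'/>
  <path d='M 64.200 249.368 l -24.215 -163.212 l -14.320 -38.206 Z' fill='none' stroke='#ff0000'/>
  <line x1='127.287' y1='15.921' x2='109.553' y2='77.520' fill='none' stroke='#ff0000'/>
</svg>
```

viewBox `0 0 133.287 288.004` with mm width/height → 1 unit = 1 mm. Flip: y_m = 288.004 − y_svg.

**Shape 1** — `<polygon>` closed polygon, stroke `#000000` → cut (S870, F1270). Machine vertices: (48.454,215.970) → (90.812,15.272) → (40.760,244.855) → (105.624,92.009) → (67.725,86.935) → (48.454,215.970). Closed: final G1 returns to the first vertex.

**Shape 2** — `<path>` rectangle, stroke `#ff0000` → score (S467, F1680). Machine vertices: (63.226,266.080) → (72.726,266.080) → (72.726,228.459) → (63.226,228.459) → (63.226,266.080). Closed: final G1 returns to the first vertex.

**Shape 3** — `<path>` closed polygon, stroke `#ff0000` → score (S467, F1680). Machine vertices: (64.200,38.636) → (39.985,201.848) → (25.665,240.054) → (64.200,38.636). Closed: final G1 returns to the first vertex.

**Shape 4** — `<line>` line segment, stroke `#ff0000` → score (S467, F1680). Machine vertices: (127.287,272.083) → (109.553,210.484). Open path.

G21
G90
G0 X48.454 Y215.970
M4 S870
G1 X90.812 Y15.272 F1270
G1 X40.760 Y244.855
G1 X105.624 Y92.009
G1 X67.725 Y86.935
G1 X48.454 Y215.970
M5
G0 X63.226 Y266.080
M4 S467
G1 X72.726 Y266.080 F1680
G1 X72.726 Y228.459
G1 X63.226 Y228.459
G1 X63.226 Y266.080
M5
G0 X64.200 Y38.636
M4 S467
G1 X39.985 Y201.848 F1680
G1 X25.665 Y240.054
G1 X64.200 Y38.636
M5
G0 X127.287 Y272.083
M4 S467
G1 X109.553 Y210.484 F1680
M5
G0 X0.000 Y0.000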